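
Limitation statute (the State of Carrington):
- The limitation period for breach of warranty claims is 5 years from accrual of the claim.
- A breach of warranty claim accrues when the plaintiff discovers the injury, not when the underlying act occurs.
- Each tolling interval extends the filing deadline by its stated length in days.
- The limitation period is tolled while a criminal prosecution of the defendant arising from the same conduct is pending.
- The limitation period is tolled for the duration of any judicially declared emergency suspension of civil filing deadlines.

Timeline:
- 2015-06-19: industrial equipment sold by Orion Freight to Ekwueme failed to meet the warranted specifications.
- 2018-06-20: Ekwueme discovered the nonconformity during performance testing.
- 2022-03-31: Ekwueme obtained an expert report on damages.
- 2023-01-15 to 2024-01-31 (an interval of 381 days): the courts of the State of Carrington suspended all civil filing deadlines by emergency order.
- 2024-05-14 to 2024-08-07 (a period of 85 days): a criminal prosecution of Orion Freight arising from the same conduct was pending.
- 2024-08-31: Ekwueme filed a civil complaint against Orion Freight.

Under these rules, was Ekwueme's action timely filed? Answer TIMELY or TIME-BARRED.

Accrual is tied to discovery, so the period began on 2018-06-20 rather than on 2015-06-19 when the act occurred.
Adding the 5 years base period to 2018-06-20 gives a deadline of 2023-06-20, before any tolling.
The emergency suspension of filing deadlines from 2023-01-15 to 2024-01-31 tolled the period for 381 days, extending the deadline to 2024-07-05.
The pending criminal prosecution from 2024-05-14 to 2024-08-07 tolled the period for 85 days, extending the deadline to 2024-09-28.
Nothing else in the chronology tolls or restarts the period.
Ekwueme filed on 2024-08-31, before the 2024-09-28 deadline, so the action is timely.

TIMELY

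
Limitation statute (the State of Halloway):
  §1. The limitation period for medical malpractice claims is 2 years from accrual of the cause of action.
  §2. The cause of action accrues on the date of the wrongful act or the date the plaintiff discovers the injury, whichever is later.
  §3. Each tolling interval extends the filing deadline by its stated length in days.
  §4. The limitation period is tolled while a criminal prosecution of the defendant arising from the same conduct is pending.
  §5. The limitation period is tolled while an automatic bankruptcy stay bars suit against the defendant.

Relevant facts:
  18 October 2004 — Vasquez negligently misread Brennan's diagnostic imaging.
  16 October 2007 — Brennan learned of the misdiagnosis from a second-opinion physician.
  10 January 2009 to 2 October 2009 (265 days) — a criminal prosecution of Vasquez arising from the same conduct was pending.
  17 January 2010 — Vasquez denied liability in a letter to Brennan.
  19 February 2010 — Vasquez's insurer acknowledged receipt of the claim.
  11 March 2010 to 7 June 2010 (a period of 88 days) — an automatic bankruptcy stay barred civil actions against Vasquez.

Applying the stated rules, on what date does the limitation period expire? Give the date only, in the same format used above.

4 October 2010

Taking the later of the act (18 October 2004) and discovery (16 October 2007), the claim accrued on 16 October 2007.
The untolled deadline — 2 years after 16 October 2007 — is 16 October 2009.
Because the pending criminal prosecution ran from 10 January 2009 to 2 October 2009, the deadline is extended by 265 days to 8 July 2010.
Because the automatic bankruptcy stay ran from 11 March 2010 to 7 June 2010, the deadline is extended by 88 days to 4 October 2010.
Nothing else in the chronology tolls or restarts the period.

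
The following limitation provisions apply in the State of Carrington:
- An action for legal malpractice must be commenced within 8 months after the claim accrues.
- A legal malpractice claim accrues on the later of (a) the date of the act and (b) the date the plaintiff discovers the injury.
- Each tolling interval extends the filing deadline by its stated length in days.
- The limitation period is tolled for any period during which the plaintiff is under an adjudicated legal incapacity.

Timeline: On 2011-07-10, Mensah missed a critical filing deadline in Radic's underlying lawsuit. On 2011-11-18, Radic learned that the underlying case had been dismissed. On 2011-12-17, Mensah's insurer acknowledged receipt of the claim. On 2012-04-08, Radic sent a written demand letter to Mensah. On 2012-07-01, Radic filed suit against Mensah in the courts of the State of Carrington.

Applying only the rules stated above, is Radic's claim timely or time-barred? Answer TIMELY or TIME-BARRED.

Because discovery on 2011-11-18 post-dates the 2011-07-10 act, accrual under the later-of rule falls on 2011-11-18.
The untolled deadline — 8 months after 2011-11-18 — is 2012-07-18.
Nothing else in the chronology tolls or restarts the period.
Filing on 2012-07-01 beat the 2012-07-18 deadline — the action is timely.

TIMELY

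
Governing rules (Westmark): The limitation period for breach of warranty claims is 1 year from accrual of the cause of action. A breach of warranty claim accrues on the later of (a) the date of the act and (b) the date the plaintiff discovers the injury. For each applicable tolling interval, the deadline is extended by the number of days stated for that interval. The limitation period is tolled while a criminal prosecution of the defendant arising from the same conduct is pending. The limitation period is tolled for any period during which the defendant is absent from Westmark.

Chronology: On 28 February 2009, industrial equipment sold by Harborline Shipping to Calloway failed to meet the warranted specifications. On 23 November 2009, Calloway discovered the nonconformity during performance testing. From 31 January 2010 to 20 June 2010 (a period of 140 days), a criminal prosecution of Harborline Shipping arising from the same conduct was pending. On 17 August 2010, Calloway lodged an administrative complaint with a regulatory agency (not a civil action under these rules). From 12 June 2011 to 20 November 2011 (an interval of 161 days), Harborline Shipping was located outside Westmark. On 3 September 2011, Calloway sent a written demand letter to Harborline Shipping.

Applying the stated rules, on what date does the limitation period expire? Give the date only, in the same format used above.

12 April 2011

Taking the later of the act (28 February 2009) and discovery (23 November 2009), the claim accrued on 23 November 2009.
Adding the 1 year base period to 23 November 2009 gives a deadline of 23 November 2010, before any tolling.
Because the pending criminal prosecution ran from 31 January 2010 to 20 June 2010, the deadline is extended by 140 days to 12 April 2011.
By the time the defendant's absence from the jurisdiction began on 12 June 2011, the limitation period had already expired on 12 April 2011; that interval cannot revive it.
The other events in the timeline have no effect on the limitation period under the stated rules.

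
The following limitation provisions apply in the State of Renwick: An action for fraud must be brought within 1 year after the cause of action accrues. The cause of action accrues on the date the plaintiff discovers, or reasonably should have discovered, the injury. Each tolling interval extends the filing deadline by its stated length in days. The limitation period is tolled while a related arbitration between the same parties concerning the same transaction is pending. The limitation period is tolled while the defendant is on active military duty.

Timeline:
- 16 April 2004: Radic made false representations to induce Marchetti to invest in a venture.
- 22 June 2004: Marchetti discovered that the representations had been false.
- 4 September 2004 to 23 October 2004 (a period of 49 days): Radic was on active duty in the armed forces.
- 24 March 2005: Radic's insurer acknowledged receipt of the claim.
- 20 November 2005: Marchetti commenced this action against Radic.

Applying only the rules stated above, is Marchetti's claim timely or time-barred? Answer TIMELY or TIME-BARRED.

The claim did not accrue until Marchetti discovered the injury on 22 June 2004; the 16 April 2004 act date does not start the clock under the stated rule.
The untolled deadline — 1 year after 22 June 2004 — is 22 June 2005.
The defendant's active military service from 4 September 2004 to 23 October 2004 tolled the period for 49 days, extending the deadline to 10 August 2005.
The other events in the timeline have no effect on the limitation period under the stated rules.
The 20 November 2005 filing falls after the 10 August 2005 deadline; the claim is time-barred.

TIME-BARRED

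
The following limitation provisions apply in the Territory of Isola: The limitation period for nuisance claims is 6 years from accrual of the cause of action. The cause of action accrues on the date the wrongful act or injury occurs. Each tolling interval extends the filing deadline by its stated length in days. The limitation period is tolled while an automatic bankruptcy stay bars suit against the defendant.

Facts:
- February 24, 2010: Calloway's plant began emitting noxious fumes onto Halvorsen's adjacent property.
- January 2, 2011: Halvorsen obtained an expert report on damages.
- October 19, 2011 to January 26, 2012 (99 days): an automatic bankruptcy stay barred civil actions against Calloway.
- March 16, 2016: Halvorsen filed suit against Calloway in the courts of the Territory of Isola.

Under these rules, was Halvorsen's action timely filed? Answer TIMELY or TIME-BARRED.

TIMELY

The cause of action accrued on February 24, 2010, the date of the act.
Adding the 6 years base period to February 24, 2010 gives a deadline of February 24, 2016, before any tolling.
Because the automatic bankruptcy stay ran from October 19, 2011 to January 26, 2012, the deadline is extended by 99 days to June 2, 2016.
None of the other events listed affects the running of the period under the stated rules.
The March 16, 2016 filing precedes the June 2, 2016 deadline; the claim is timely.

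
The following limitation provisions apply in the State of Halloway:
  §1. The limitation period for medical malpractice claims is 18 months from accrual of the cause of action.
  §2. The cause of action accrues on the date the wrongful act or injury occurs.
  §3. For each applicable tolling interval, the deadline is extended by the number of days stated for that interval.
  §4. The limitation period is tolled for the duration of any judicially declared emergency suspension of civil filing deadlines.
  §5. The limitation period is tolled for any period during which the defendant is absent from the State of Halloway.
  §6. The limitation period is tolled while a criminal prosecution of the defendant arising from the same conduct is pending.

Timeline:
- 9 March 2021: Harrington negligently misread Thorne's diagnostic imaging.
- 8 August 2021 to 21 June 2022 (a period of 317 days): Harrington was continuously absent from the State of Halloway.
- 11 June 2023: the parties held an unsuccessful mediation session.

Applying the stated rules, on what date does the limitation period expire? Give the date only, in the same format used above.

23 July 2023

The claim accrued on 9 March 2021, when the wrongful act occurred.
Adding the 18 months base period to 9 March 2021 gives a deadline of 9 September 2022, before any tolling.
The period was tolled for 317 days by the defendant's absence from the jurisdiction (8 August 2021 to 21 June 2022), pushing the deadline to 23 July 2023.
None of the other events listed affects the running of the period under the stated rules.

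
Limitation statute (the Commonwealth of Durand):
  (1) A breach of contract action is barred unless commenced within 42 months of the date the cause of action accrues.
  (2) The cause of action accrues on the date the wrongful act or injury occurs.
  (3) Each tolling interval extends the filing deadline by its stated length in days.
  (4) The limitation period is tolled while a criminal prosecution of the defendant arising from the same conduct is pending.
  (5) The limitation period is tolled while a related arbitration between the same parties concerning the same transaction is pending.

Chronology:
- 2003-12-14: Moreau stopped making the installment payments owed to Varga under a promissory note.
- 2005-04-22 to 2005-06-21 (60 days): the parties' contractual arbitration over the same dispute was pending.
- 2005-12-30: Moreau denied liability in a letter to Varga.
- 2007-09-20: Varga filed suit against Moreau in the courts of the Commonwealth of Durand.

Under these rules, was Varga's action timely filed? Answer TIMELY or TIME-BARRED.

TIME-BARRED

The claim accrued on 2003-12-14, when the wrongful act occurred.
The untolled deadline — 42 months after 2003-12-14 — is 2007-06-14.
Because the pending related arbitration ran from 2005-04-22 to 2005-06-21, the deadline is extended by 60 days to 2007-08-13.
None of the other events listed affects the running of the period under the stated rules.
The 2007-09-20 filing falls after the 2007-08-13 deadline; the claim is time-barred.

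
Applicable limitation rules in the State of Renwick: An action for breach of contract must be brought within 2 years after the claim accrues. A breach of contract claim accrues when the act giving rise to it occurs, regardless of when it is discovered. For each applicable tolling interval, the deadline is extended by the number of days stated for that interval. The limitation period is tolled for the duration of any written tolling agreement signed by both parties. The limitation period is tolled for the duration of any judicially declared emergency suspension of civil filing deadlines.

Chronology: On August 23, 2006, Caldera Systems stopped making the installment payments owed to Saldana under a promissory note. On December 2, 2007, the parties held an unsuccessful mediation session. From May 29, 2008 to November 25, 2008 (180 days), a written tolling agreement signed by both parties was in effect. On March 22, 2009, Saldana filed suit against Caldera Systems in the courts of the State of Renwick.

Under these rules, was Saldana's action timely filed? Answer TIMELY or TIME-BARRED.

TIME-BARRED

The claim accrued on August 23, 2006, the date of the act.
The untolled deadline — 2 years after August 23, 2006 — is August 23, 2008.
The written tolling agreement from May 29, 2008 to November 25, 2008 tolled the period for 180 days, extending the deadline to February 19, 2009.
None of the other events listed affects the running of the period under the stated rules.
Filing on March 22, 2009 missed the February 19, 2009 deadline — the action is time-barred.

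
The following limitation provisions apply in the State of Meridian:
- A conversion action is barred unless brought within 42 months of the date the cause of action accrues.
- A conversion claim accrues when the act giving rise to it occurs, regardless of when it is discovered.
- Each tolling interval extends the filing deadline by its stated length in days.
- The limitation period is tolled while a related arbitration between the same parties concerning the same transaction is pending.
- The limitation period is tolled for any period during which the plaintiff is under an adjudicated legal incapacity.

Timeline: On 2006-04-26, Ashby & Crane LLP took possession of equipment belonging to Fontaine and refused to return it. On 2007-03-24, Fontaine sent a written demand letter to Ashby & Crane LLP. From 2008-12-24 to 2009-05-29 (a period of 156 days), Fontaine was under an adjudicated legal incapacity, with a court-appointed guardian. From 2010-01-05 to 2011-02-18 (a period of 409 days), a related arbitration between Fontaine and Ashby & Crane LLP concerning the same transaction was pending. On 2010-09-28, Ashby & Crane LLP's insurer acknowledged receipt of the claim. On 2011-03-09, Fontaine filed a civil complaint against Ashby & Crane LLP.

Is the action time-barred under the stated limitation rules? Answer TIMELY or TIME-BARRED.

The limitation period began to run on 2006-04-26.
Adding the 42 months base period to 2006-04-26 gives a deadline of 2009-10-26, before any tolling.
Because the plaintiff's legal incapacity ran from 2008-12-24 to 2009-05-29, the deadline is extended by 156 days to 2010-03-31.
The period was tolled for 409 days by the pending related arbitration (2010-01-05 to 2011-02-18), pushing the deadline to 2011-05-14.
The other events in the timeline have no effect on the limitation period under the stated rules.
Filing on 2011-03-09 beat the 2011-05-14 deadline — the action is timely.

TIMELY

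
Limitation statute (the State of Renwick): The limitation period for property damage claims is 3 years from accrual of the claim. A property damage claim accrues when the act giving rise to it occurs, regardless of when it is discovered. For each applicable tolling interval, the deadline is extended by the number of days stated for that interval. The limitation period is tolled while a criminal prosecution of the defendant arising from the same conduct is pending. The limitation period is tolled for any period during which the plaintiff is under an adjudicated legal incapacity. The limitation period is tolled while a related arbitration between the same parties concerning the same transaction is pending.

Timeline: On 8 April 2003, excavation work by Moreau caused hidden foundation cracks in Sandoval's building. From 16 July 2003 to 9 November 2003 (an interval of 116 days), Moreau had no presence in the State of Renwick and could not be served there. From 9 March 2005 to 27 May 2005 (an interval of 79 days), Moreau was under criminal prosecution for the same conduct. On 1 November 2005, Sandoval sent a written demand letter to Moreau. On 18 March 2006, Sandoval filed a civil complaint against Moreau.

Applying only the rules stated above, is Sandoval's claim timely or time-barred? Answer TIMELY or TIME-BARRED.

TIMELY

The claim accrued on 8 April 2003, the date of the act.
3 years from 8 April 2003 is 8 April 2006.
Because the pending criminal prosecution ran from 9 March 2005 to 27 May 2005, the deadline is extended by 79 days to 26 June 2006.
Although the defendant's absence ran from 16 July 2003 to 9 November 2003, the stated rules do not make that a tolling event, so it is disregarded.
None of the other events listed affects the running of the period under the stated rules.
The 18 March 2006 filing precedes the 26 June 2006 deadline; the claim is timely.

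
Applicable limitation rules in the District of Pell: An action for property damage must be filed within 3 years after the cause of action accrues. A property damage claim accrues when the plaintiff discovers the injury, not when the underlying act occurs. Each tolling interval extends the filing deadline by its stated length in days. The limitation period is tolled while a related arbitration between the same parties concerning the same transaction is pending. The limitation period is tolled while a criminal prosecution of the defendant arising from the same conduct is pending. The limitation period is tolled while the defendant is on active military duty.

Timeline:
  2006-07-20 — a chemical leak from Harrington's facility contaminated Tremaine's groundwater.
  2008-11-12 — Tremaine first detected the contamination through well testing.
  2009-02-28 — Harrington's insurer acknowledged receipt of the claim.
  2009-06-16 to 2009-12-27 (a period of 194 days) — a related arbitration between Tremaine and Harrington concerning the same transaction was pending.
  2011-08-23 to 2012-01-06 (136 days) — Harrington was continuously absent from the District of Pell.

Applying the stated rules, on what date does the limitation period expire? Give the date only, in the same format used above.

The claim did not accrue until Tremaine discovered the injury on 2008-11-12; the 2006-07-20 act date does not start the clock under the stated rule.
Adding the 3 years base period to 2008-11-12 gives a deadline of 2011-11-12, before any tolling.
The pending related arbitration from 2009-06-16 to 2009-12-27 tolled the period for 194 days, extending the deadline to 2012-05-24.
The defendant's absence from the jurisdiction from 2011-08-23 to 2012-01-06 does not toll the period, because no stated rule makes the defendant's absence a tolling event.
Nothing else in the chronology tolls or restarts the period.

2012-05-24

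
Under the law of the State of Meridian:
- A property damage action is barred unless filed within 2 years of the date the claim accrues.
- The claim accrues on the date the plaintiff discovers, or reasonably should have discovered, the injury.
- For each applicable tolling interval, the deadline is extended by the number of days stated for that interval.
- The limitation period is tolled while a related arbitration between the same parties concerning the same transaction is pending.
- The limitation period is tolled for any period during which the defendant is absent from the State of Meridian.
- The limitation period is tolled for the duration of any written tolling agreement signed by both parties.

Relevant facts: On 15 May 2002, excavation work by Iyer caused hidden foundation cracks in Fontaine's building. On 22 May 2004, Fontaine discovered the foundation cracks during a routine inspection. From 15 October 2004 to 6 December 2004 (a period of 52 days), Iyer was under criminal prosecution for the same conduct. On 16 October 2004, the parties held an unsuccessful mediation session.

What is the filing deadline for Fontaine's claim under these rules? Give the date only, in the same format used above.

22 May 2006

Under the discovery rule, the claim accrued on 22 May 2004, when Fontaine discovered the injury — not on the 15 May 2002 date of the underlying act.
2 years from 22 May 2004 is 22 May 2006.
The pending criminal prosecution from 15 October 2004 to 6 December 2004 does not toll the period, because no stated rule makes a criminal prosecution a tolling event.
The other events in the timeline have no effect on the limitation period under the stated rules.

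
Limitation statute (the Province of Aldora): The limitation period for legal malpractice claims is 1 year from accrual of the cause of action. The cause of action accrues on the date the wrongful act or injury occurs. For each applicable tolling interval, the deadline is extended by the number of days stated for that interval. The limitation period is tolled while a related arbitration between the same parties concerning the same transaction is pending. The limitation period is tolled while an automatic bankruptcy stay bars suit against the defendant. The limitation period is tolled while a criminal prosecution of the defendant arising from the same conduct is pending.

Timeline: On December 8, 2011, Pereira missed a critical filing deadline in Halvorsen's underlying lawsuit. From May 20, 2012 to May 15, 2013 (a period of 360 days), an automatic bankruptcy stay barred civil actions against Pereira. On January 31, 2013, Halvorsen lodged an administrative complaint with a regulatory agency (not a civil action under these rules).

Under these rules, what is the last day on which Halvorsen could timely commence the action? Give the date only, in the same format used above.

December 3, 2013

The cause of action accrued on December 8, 2011, the date of the act.
The untolled deadline — 1 year after December 8, 2011 — is December 8, 2012.
The period was tolled for 360 days by the automatic bankruptcy stay (May 20, 2012 to May 15, 2013), pushing the deadline to December 3, 2013.
Nothing else in the chronology tolls or restarts the period.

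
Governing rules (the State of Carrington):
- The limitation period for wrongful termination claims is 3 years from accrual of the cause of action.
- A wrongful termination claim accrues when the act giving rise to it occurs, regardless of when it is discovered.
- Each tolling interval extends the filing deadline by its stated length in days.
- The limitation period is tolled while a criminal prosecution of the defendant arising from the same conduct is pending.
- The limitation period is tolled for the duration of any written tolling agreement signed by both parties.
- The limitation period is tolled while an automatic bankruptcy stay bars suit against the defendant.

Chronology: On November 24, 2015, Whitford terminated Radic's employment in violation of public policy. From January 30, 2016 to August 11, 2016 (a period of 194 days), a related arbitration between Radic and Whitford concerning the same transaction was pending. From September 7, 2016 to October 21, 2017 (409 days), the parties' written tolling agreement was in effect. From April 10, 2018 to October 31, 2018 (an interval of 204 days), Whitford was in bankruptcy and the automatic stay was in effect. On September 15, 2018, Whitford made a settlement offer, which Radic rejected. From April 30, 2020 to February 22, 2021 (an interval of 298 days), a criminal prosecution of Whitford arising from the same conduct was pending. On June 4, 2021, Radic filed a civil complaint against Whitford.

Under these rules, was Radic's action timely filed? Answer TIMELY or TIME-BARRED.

The limitation period began to run on November 24, 2015.
Adding the 3 years base period to November 24, 2015 gives a deadline of November 24, 2018, before any tolling.
The written tolling agreement from September 7, 2016 to October 21, 2017 tolled the period for 409 days, extending the deadline to January 7, 2020.
Because the automatic bankruptcy stay ran from April 10, 2018 to October 31, 2018, the deadline is extended by 204 days to July 29, 2020.
The pending criminal prosecution from April 30, 2020 to February 22, 2021 tolled the period for 298 days, extending the deadline to May 23, 2021.
The pending related arbitration from January 30, 2016 to August 11, 2016 does not toll the period, because no stated rule makes a pending arbitration a tolling event.
Nothing else in the chronology tolls or restarts the period.
The June 4, 2021 filing falls after the May 23, 2021 deadline; the claim is time-barred.

TIME-BARRED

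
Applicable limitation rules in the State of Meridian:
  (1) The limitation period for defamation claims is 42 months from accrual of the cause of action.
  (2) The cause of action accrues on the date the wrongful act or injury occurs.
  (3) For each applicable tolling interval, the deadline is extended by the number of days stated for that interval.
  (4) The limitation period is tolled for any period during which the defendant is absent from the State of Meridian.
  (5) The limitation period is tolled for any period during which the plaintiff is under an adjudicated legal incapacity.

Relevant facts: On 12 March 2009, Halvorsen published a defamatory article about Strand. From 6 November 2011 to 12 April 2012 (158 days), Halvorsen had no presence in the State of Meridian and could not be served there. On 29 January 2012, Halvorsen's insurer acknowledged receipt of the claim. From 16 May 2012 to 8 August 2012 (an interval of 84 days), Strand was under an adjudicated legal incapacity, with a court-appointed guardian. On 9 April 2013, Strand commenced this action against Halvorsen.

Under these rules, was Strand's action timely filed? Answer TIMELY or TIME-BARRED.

The claim accrued on 12 March 2009, when the wrongful act occurred.
The untolled deadline — 42 months after 12 March 2009 — is 12 September 2012.
Because the defendant's absence from the jurisdiction ran from 6 November 2011 to 12 April 2012, the deadline is extended by 158 days to 17 February 2013.
Because the plaintiff's legal incapacity ran from 16 May 2012 to 8 August 2012, the deadline is extended by 84 days to 12 May 2013.
The other events in the timeline have no effect on the limitation period under the stated rules.
The 9 April 2013 filing precedes the 12 May 2013 deadline; the claim is timely.

TIMELY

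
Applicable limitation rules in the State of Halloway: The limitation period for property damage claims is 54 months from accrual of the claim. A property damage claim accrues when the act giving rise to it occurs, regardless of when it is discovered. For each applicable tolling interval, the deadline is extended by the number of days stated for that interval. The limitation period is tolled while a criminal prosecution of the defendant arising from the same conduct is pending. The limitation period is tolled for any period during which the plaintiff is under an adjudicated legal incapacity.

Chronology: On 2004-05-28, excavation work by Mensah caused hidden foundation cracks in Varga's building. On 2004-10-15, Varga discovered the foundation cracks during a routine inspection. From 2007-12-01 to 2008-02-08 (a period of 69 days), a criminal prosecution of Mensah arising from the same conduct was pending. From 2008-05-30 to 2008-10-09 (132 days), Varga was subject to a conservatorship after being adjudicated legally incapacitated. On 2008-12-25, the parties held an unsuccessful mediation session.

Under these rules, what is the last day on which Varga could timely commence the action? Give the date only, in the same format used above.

2009-06-17

Accrual is governed by the date of the act, so the period began to run on 2004-05-28; the later discovery on 2004-10-15 is irrelevant under the stated rule.
Adding the 54 months base period to 2004-05-28 gives a deadline of 2008-11-28, before any tolling.
The pending criminal prosecution from 2007-12-01 to 2008-02-08 tolled the period for 69 days, extending the deadline to 2009-02-05.
The period was tolled for 132 days by the plaintiff's legal incapacity (2008-05-30 to 2008-10-09), pushing the deadline to 2009-06-17.
Nothing else in the chronology tolls or restarts the period.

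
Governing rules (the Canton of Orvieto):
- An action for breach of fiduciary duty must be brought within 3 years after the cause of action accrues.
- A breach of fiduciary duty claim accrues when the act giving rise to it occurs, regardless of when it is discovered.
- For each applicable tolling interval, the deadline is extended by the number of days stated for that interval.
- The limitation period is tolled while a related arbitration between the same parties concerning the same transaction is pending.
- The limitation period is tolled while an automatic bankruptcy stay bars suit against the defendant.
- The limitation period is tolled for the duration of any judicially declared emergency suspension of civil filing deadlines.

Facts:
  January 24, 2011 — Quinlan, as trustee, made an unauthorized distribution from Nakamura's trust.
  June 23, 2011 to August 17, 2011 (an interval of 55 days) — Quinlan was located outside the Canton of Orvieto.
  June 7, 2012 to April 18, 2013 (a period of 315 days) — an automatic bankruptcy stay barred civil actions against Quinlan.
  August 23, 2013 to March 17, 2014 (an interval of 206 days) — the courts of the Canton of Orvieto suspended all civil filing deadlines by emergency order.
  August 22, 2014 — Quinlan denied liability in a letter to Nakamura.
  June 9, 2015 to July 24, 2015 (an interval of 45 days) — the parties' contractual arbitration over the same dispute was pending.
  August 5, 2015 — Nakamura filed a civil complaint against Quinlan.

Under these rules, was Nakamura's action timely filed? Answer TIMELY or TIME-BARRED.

TIMELY

The claim accrued on January 24, 2011, when the wrongful act occurred.
3 years from January 24, 2011 is January 24, 2014.
The automatic bankruptcy stay from June 7, 2012 to April 18, 2013 tolled the period for 315 days, extending the deadline to December 5, 2014.
The emergency suspension of filing deadlines from August 23, 2013 to March 17, 2014 tolled the period for 206 days, extending the deadline to June 29, 2015.
The pending related arbitration from June 9, 2015 to July 24, 2015 tolled the period for 45 days, extending the deadline to August 13, 2015.
Although the defendant's absence ran from June 23, 2011 to August 17, 2011, the stated rules do not make that a tolling event, so it is disregarded.
None of the other events listed affects the running of the period under the stated rules.
Filing on August 5, 2015 beat the August 13, 2015 deadline — the action is timely.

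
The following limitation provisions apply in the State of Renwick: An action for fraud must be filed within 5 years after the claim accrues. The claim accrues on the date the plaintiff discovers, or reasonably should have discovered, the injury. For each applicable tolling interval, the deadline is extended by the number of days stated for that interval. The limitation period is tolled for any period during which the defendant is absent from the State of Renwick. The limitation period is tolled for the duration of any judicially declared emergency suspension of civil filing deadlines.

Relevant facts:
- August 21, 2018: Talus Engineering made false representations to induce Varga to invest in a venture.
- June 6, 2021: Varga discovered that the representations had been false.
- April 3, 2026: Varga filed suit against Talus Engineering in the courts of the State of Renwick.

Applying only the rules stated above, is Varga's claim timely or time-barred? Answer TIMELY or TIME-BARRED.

TIMELY

Accrual is tied to discovery, so the period began on June 6, 2021 rather than on August 21, 2018 when the act occurred.
The untolled deadline — 5 years after June 6, 2021 — is June 6, 2026.
The April 3, 2026 filing precedes the June 6, 2026 deadline; the claim is timely.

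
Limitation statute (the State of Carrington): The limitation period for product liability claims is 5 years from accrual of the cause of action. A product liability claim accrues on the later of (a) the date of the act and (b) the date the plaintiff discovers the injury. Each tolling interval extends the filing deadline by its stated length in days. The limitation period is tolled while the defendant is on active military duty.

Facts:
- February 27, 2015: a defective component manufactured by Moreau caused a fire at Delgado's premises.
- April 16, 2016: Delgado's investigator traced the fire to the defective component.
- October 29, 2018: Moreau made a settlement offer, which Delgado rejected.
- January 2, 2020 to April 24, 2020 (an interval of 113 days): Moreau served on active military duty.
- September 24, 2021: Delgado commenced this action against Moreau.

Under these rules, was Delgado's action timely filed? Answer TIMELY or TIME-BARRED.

Because discovery on April 16, 2016 post-dates the February 27, 2015 act, accrual under the later-of rule falls on April 16, 2016.
The untolled deadline — 5 years after April 16, 2016 — is April 16, 2021.
The defendant's active military service from January 2, 2020 to April 24, 2020 tolled the period for 113 days, extending the deadline to August 7, 2021.
The other events in the timeline have no effect on the limitation period under the stated rules.
Delgado filed on September 24, 2021, after the August 7, 2021 deadline, so the action is time-barred.

TIME-BARRED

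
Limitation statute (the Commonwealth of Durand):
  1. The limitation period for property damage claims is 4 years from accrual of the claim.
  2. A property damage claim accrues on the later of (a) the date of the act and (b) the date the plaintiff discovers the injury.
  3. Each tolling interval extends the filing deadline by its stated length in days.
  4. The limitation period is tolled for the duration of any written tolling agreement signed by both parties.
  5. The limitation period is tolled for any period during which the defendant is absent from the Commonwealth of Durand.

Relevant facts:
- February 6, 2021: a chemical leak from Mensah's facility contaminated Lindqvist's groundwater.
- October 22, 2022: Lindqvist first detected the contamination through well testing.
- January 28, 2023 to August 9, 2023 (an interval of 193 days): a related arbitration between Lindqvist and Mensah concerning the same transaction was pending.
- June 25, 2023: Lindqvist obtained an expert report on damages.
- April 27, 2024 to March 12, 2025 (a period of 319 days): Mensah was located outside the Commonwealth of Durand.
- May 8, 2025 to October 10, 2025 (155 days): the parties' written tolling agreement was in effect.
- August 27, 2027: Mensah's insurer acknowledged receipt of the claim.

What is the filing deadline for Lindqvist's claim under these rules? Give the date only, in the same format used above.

Because discovery on October 22, 2022 post-dates the February 6, 2021 act, accrual under the later-of rule falls on October 22, 2022.
Adding the 4 years base period to October 22, 2022 gives a deadline of October 22, 2026, before any tolling.
Because the defendant's absence from the jurisdiction ran from April 27, 2024 to March 12, 2025, the deadline is extended by 319 days to September 6, 2027.
The written tolling agreement from May 8, 2025 to October 10, 2025 tolled the period for 155 days, extending the deadline to February 8, 2028.
The pending related arbitration from January 28, 2023 to August 9, 2023 does not toll the period, because no stated rule makes a pending arbitration a tolling event.
Nothing else in the chronology tolls or restarts the period.

February 8, 2028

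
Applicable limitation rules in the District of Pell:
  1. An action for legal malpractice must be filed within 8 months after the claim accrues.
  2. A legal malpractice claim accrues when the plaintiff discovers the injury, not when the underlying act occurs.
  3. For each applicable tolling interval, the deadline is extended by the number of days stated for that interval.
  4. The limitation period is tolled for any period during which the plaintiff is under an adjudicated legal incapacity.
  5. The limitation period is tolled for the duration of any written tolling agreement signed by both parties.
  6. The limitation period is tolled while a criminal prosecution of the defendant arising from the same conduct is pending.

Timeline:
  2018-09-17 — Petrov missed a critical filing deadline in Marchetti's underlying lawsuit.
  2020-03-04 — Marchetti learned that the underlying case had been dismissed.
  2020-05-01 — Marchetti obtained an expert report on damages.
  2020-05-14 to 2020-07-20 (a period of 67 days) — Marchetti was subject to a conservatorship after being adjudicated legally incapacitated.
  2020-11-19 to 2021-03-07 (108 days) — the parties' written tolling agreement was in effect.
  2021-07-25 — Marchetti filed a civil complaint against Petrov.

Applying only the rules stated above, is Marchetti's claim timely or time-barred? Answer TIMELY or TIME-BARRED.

TIME-BARRED

The claim did not accrue until Marchetti discovered the injury on 2020-03-04; the 2018-09-17 act date does not start the clock under the stated rule.
Adding the 8 months base period to 2020-03-04 gives a deadline of 2020-11-04, before any tolling.
The plaintiff's legal incapacity from 2020-05-14 to 2020-07-20 tolled the period for 67 days, extending the deadline to 2021-01-10.
The written tolling agreement from 2020-11-19 to 2021-03-07 tolled the period for 108 days, extending the deadline to 2021-04-28.
None of the other events listed affects the running of the period under the stated rules.
Filing on 2021-07-25 missed the 2021-04-28 deadline — the action is time-barred.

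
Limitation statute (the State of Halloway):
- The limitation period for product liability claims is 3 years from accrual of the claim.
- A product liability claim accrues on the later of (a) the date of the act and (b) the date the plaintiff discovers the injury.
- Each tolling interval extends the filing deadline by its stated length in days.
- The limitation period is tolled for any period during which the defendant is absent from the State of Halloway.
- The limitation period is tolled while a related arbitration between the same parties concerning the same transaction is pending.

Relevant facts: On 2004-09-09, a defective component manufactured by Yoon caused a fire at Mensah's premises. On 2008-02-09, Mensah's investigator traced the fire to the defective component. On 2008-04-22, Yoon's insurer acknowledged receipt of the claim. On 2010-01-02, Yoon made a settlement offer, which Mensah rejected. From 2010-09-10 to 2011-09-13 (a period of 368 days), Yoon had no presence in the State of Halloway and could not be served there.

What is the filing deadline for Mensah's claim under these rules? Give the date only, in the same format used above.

Taking the later of the act (2004-09-09) and discovery (2008-02-09), the claim accrued on 2008-02-09.
3 years from 2008-02-09 is 2011-02-09.
Because the defendant's absence from the jurisdiction ran from 2010-09-10 to 2011-09-13, the deadline is extended by 368 days to 2012-02-12.
The other events in the timeline have no effect on the limitation period under the stated rules.

2012-02-12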